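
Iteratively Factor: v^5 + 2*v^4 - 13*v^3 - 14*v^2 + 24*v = (v)*(v^4 + 2*v^3 - 13*v^2 - 14*v + 24) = v*(v + 2)*(v^3 - 13*v + 12) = v*(v - 3)*(v + 2)*(v^2 + 3*v - 4) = v*(v - 3)*(v + 2)*(v + 4)*(v - 1)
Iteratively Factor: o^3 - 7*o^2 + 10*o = (o - 5)*(o^2 - 2*o) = o*(o - 5)*(o - 2)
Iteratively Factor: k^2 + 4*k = (k)*(k + 4)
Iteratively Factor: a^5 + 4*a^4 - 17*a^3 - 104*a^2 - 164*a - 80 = (a - 5)*(a^4 + 9*a^3 + 28*a^2 + 36*a + 16) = (a - 5)*(a + 1)*(a^3 + 8*a^2 + 20*a + 16) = (a - 5)*(a + 1)*(a + 4)*(a^2 + 4*a + 4) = (a - 5)*(a + 1)*(a + 2)*(a + 4)*(a + 2)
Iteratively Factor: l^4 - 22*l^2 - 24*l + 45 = (l + 3)*(l^3 - 3*l^2 - 13*l + 15) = (l - 5)*(l + 3)*(l^2 + 2*l - 3) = (l - 5)*(l + 3)^2*(l - 1)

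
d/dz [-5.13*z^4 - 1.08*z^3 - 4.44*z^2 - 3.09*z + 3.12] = -20.52*z^3 - 3.24*z^2 - 8.88*z - 3.09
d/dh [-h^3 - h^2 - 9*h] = -3*h^2 - 2*h - 9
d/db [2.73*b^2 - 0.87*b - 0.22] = 5.46*b - 0.87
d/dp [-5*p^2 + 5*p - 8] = 5 - 10*p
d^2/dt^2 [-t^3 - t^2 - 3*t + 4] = -6*t - 2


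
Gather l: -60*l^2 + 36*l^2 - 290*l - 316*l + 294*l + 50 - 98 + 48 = -24*l^2 - 312*l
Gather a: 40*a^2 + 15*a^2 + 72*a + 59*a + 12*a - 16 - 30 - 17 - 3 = 55*a^2 + 143*a - 66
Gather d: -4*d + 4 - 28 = -4*d - 24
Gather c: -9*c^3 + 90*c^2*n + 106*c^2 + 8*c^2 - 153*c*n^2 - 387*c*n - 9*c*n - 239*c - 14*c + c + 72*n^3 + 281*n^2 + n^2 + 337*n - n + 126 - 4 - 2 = -9*c^3 + c^2*(90*n + 114) + c*(-153*n^2 - 396*n - 252) + 72*n^3 + 282*n^2 + 336*n + 120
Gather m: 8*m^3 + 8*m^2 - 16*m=8*m^3 + 8*m^2 - 16*m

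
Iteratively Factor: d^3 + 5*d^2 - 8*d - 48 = (d - 3)*(d^2 + 8*d + 16) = (d - 3)*(d + 4)*(d + 4)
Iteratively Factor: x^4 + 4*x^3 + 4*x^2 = (x)*(x^3 + 4*x^2 + 4*x) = x^2*(x^2 + 4*x + 4) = x^2*(x + 2)*(x + 2)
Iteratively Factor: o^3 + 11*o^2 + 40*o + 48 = (o + 3)*(o^2 + 8*o + 16) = (o + 3)*(o + 4)*(o + 4)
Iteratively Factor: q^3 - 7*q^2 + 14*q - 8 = (q - 4)*(q^2 - 3*q + 2) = (q - 4)*(q - 1)*(q - 2)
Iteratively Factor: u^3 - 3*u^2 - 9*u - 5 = (u - 5)*(u^2 + 2*u + 1) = (u - 5)*(u + 1)*(u + 1)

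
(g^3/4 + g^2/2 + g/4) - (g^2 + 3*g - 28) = g^3/4 - g^2/2 - 11*g/4 + 28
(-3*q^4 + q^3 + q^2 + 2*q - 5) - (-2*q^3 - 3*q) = -3*q^4 + 3*q^3 + q^2 + 5*q - 5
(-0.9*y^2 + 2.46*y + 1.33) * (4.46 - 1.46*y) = 1.314*y^3 - 7.6056*y^2 + 9.0298*y + 5.9318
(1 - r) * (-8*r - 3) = 8*r^2 - 5*r - 3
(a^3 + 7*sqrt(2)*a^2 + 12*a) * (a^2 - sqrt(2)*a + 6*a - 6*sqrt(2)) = a^5 + 6*a^4 + 6*sqrt(2)*a^4 - 2*a^3 + 36*sqrt(2)*a^3 - 12*sqrt(2)*a^2 - 12*a^2 - 72*sqrt(2)*a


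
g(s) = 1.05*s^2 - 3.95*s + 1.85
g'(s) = 2.1*s - 3.95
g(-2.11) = 14.86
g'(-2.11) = -8.38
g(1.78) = -1.85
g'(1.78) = -0.21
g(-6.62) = 74.01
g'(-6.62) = -17.85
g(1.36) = -1.58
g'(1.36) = -1.09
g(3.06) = -0.41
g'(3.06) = 2.48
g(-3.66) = 30.37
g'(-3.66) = -11.64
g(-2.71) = 20.27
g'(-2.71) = -9.64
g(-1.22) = 8.23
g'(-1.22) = -6.51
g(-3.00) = 23.15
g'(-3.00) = -10.25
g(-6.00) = 63.35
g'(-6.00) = -16.55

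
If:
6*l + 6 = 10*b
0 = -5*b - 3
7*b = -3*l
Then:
No Solution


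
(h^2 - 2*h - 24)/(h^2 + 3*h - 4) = (h - 6)/(h - 1)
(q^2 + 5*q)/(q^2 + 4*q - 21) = q*(q + 5)/(q^2 + 4*q - 21)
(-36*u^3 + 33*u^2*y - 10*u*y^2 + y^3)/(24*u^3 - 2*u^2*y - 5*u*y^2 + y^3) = (-3*u + y)/(2*u + y)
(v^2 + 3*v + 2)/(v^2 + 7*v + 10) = (v + 1)/(v + 5)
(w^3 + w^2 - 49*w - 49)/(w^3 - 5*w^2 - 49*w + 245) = (w + 1)/(w - 5)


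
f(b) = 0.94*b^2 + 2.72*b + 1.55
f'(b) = 1.88*b + 2.72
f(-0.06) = 1.39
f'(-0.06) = 2.61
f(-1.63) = -0.39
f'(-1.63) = -0.34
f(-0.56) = 0.32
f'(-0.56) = 1.67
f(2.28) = 12.64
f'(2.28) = 7.01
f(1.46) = 7.52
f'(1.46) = 5.46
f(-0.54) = 0.36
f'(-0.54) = 1.70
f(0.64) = 3.68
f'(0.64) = 3.92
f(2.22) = 12.22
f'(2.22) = 6.89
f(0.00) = 1.55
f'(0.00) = 2.72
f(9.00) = 102.17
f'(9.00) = 19.64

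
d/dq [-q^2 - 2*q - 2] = -2*q - 2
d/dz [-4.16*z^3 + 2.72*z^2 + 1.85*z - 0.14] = -12.48*z^2 + 5.44*z + 1.85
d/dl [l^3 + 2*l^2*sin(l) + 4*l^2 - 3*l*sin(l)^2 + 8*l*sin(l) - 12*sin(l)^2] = 2*l^2*cos(l) + 3*l^2 + 4*l*sin(l) - 3*l*sin(2*l) + 8*l*cos(l) + 8*l - 3*sin(l)^2 + 8*sin(l) - 12*sin(2*l)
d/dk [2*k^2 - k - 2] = 4*k - 1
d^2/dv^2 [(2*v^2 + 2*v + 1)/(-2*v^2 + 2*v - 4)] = (-4*v^3 + 9*v^2 + 15*v - 11)/(v^6 - 3*v^5 + 9*v^4 - 13*v^3 + 18*v^2 - 12*v + 8)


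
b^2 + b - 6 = (b - 2)*(b + 3)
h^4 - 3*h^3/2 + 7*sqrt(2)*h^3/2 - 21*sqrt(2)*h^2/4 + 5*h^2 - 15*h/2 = h*(h - 3/2)*(h + sqrt(2))*(h + 5*sqrt(2)/2)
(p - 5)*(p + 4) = p^2 - p - 20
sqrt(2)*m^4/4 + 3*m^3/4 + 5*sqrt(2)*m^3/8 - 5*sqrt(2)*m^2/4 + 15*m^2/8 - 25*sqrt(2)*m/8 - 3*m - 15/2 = (m/2 + sqrt(2))*(m + 5/2)*(m - 3*sqrt(2)/2)*(sqrt(2)*m/2 + 1)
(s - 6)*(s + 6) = s^2 - 36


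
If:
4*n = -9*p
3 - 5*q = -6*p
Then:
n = 9/8 - 15*q/8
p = 5*q/6 - 1/2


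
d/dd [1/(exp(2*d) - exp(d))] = (1 - 2*exp(d))*exp(-d)/(1 - exp(d))^2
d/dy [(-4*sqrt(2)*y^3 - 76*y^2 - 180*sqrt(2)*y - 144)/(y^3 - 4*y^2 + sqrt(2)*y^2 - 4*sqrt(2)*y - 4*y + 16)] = 4*((-3*sqrt(2)*y^2 - 38*y - 45*sqrt(2))*(y^3 - 4*y^2 + sqrt(2)*y^2 - 4*sqrt(2)*y - 4*y + 16) - (sqrt(2)*y^3 + 19*y^2 + 45*sqrt(2)*y + 36)*(-3*y^2 - 2*sqrt(2)*y + 8*y + 4 + 4*sqrt(2)))/(y^3 - 4*y^2 + sqrt(2)*y^2 - 4*sqrt(2)*y - 4*y + 16)^2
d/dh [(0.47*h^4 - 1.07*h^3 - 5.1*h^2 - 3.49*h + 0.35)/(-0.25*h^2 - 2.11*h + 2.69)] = (-0.235*h^5 - 2.7076*h^4 + 9.5726*h^3 + 1.2536*h^2 - 27.263*h - 8.6496)/(0.0625*h^4 + 1.055*h^3 + 3.1071*h^2 - 11.3518*h + 7.2361)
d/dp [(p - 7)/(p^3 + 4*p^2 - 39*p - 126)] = (p^3 + 4*p^2 - 39*p - (p - 7)*(3*p^2 + 8*p - 39) - 126)/(p^3 + 4*p^2 - 39*p - 126)^2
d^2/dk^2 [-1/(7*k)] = -2/(7*k^3)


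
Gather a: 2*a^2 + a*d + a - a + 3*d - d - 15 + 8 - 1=2*a^2 + a*d + 2*d - 8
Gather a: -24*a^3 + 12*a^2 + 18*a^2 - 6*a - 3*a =-24*a^3 + 30*a^2 - 9*a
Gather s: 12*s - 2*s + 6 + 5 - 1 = 10*s + 10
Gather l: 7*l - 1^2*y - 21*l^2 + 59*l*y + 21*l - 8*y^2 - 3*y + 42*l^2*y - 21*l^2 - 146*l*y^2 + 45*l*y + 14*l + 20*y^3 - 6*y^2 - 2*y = l^2*(42*y - 42) + l*(-146*y^2 + 104*y + 42) + 20*y^3 - 14*y^2 - 6*y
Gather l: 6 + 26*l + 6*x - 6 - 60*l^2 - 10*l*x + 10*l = -60*l^2 + l*(36 - 10*x) + 6*x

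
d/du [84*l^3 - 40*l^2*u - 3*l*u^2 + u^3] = -40*l^2 - 6*l*u + 3*u^2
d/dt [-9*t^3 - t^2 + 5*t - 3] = -27*t^2 - 2*t + 5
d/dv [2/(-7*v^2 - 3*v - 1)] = 2*(14*v + 3)/(7*v^2 + 3*v + 1)^2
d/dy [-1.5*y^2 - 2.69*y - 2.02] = -3.0*y - 2.69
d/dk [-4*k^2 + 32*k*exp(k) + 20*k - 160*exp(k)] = 32*k*exp(k) - 8*k - 128*exp(k) + 20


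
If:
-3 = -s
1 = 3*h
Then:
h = 1/3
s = 3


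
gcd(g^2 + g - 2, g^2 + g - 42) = 1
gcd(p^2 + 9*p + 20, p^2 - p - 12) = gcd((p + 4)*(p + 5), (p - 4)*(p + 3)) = 1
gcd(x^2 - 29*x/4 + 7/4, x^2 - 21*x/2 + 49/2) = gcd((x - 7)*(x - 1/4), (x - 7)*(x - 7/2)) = x - 7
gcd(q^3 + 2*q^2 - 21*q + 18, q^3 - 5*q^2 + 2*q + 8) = 1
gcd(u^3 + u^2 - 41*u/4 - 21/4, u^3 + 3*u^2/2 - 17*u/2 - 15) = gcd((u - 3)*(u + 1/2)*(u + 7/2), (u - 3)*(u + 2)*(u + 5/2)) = u - 3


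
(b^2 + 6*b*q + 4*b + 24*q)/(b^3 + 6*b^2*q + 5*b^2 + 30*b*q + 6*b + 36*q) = (b + 4)/(b^2 + 5*b + 6)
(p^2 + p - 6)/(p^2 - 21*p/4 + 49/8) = 8*(p^2 + p - 6)/(8*p^2 - 42*p + 49)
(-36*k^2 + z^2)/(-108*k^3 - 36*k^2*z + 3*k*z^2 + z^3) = 1/(3*k + z)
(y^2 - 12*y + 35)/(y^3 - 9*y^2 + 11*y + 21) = (y - 5)/(y^2 - 2*y - 3)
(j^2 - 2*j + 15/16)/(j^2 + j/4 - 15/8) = (4*j - 3)/(2*(2*j + 3))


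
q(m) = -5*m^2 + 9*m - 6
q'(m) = 9 - 10*m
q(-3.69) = -107.29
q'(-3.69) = 45.90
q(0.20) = -4.40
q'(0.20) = 7.00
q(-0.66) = -14.12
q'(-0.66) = 15.60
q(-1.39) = -28.17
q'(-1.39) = 22.90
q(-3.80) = -112.40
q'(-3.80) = 47.00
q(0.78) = -2.02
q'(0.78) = 1.20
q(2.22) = -10.66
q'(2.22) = -13.20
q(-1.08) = -21.55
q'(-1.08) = 19.80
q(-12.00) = -834.00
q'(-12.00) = 129.00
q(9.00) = -330.00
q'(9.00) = -81.00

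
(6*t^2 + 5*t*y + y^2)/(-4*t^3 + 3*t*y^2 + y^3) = (3*t + y)/(-2*t^2 + t*y + y^2)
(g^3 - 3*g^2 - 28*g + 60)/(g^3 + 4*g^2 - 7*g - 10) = (g - 6)/(g + 1)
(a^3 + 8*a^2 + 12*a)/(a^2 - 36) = a*(a + 2)/(a - 6)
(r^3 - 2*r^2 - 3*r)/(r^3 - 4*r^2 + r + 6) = r/(r - 2)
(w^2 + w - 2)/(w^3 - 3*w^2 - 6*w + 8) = 1/(w - 4)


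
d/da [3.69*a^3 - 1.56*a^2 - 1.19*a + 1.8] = 11.07*a^2 - 3.12*a - 1.19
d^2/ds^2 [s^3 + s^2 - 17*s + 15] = 6*s + 2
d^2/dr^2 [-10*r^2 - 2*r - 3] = -20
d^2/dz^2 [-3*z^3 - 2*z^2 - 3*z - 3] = -18*z - 4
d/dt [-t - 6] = -1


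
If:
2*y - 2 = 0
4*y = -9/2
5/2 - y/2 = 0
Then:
No Solution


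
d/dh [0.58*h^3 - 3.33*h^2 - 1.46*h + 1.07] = 1.74*h^2 - 6.66*h - 1.46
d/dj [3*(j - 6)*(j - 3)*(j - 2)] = 9*j^2 - 66*j + 108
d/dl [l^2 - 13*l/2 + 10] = 2*l - 13/2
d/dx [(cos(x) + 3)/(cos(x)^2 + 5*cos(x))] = (sin(x) + 15*sin(x)/cos(x)^2 + 6*tan(x))/(cos(x) + 5)^2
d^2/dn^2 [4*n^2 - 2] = 8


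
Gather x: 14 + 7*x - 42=7*x - 28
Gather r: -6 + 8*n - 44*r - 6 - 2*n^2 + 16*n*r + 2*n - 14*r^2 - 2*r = -2*n^2 + 10*n - 14*r^2 + r*(16*n - 46) - 12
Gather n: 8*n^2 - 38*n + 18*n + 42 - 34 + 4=8*n^2 - 20*n + 12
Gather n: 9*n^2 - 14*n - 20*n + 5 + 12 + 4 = 9*n^2 - 34*n + 21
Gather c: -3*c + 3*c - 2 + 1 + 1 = 0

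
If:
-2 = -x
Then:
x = 2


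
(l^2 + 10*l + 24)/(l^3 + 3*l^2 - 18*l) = (l + 4)/(l*(l - 3))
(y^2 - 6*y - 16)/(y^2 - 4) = (y - 8)/(y - 2)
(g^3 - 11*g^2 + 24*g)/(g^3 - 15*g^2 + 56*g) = (g - 3)/(g - 7)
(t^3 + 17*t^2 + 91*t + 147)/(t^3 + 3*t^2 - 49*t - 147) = (t + 7)/(t - 7)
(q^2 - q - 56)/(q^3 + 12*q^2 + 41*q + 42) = (q - 8)/(q^2 + 5*q + 6)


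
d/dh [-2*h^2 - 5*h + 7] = -4*h - 5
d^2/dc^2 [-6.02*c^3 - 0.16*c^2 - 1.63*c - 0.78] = -36.12*c - 0.32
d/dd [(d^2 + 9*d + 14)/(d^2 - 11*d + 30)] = 4*(-5*d^2 + 8*d + 106)/(d^4 - 22*d^3 + 181*d^2 - 660*d + 900)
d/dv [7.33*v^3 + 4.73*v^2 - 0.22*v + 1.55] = 21.99*v^2 + 9.46*v - 0.22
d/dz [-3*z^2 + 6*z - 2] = 6 - 6*z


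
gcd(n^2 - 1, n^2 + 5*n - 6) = n - 1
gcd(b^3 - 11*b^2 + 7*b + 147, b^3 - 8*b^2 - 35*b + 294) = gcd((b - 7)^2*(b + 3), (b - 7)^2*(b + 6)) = b^2 - 14*b + 49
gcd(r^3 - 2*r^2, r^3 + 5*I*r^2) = r^2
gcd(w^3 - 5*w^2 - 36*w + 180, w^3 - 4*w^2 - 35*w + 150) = w^2 + w - 30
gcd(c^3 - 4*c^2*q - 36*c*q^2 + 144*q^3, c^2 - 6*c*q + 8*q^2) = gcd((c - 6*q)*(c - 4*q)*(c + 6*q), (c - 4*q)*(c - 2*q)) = -c + 4*q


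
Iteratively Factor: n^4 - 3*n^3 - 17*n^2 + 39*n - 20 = (n - 1)*(n^3 - 2*n^2 - 19*n + 20) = (n - 5)*(n - 1)*(n^2 + 3*n - 4) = (n - 5)*(n - 1)^2*(n + 4)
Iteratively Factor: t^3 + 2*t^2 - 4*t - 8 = (t + 2)*(t^2 - 4) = (t + 2)^2*(t - 2)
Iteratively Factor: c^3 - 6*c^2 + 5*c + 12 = (c - 3)*(c^2 - 3*c - 4) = (c - 3)*(c + 1)*(c - 4)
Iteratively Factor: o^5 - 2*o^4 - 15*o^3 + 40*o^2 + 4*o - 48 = (o - 3)*(o^4 + o^3 - 12*o^2 + 4*o + 16) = (o - 3)*(o + 1)*(o^3 - 12*o + 16) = (o - 3)*(o - 2)*(o + 1)*(o^2 + 2*o - 8) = (o - 3)*(o - 2)^2*(o + 1)*(o + 4)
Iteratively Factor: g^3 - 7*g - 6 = (g + 2)*(g^2 - 2*g - 3) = (g + 1)*(g + 2)*(g - 3)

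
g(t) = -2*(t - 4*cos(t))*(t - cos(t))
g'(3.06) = -26.00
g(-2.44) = 2.06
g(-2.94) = 3.84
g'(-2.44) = -5.74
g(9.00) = -250.64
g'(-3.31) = 6.29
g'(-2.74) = -3.20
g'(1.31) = -11.33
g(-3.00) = 3.86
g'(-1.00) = -6.29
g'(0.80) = 6.02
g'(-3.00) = 0.10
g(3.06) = -57.17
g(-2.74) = 3.43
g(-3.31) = 2.94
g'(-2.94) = -0.79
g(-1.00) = -9.74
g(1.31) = -0.59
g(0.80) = 0.41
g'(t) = -2*(t - 4*cos(t))*(sin(t) + 1) - 2*(t - cos(t))*(4*sin(t) + 1) = -10*t*sin(t) - 4*t + 8*sin(2*t) + 10*cos(t)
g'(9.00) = -88.21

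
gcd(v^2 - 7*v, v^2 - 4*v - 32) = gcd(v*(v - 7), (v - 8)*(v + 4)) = 1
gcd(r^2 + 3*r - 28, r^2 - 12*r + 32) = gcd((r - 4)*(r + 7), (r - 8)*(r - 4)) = r - 4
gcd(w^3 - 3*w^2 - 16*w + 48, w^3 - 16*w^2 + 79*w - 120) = w - 3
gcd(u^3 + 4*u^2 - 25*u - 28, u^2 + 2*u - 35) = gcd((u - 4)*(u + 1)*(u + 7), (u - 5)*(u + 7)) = u + 7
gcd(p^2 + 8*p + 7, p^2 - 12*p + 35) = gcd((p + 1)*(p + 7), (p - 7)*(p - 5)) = 1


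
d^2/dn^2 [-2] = 0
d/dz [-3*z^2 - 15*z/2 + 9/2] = -6*z - 15/2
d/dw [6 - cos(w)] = sin(w)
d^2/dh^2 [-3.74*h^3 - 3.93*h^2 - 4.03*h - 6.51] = -22.44*h - 7.86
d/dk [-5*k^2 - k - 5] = -10*k - 1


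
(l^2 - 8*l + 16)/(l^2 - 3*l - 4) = (l - 4)/(l + 1)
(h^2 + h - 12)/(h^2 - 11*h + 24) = (h + 4)/(h - 8)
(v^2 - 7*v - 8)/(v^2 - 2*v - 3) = (v - 8)/(v - 3)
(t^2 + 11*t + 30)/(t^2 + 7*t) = (t^2 + 11*t + 30)/(t*(t + 7))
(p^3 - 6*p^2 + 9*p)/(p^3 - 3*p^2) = (p - 3)/p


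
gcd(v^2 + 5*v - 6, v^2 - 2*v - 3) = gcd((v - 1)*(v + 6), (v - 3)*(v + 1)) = 1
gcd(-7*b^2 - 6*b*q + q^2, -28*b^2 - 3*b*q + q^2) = -7*b + q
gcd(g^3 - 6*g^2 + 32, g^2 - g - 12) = g - 4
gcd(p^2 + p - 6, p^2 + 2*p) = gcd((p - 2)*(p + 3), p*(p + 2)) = 1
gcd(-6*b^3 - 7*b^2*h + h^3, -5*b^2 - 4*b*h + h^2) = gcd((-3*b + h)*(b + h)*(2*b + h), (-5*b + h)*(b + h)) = b + h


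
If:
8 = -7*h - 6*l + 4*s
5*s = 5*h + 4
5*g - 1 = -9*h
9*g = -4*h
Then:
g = -4/61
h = 9/61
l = -533/610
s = 289/305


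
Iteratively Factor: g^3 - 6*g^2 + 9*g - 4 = (g - 1)*(g^2 - 5*g + 4) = (g - 1)^2*(g - 4)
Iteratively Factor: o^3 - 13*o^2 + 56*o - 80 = (o - 4)*(o^2 - 9*o + 20) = (o - 4)^2*(o - 5)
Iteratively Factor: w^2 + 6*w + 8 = (w + 4)*(w + 2)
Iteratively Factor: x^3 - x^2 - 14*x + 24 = (x - 2)*(x^2 + x - 12) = (x - 2)*(x + 4)*(x - 3)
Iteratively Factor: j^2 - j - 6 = (j - 3)*(j + 2)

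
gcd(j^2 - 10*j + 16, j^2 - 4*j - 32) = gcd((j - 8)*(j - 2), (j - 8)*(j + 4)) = j - 8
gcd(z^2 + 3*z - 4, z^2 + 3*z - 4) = z^2 + 3*z - 4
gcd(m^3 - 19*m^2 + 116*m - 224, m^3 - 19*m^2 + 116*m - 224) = m^3 - 19*m^2 + 116*m - 224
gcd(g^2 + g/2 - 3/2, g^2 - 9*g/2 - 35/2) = 1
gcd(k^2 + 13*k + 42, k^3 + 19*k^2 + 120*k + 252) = k^2 + 13*k + 42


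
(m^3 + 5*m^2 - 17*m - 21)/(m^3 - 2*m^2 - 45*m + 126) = (m + 1)/(m - 6)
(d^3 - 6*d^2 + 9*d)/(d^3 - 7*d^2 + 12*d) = (d - 3)/(d - 4)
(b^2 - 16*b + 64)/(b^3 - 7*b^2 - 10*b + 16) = (b - 8)/(b^2 + b - 2)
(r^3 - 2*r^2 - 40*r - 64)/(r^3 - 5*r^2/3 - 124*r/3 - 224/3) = 3*(r + 2)/(3*r + 7)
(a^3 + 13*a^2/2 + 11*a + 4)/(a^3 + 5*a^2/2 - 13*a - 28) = (2*a + 1)/(2*a - 7)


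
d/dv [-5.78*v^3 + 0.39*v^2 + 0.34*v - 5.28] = -17.34*v^2 + 0.78*v + 0.34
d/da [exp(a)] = exp(a)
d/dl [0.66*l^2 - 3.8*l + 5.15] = 1.32*l - 3.8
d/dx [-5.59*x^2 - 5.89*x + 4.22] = -11.18*x - 5.89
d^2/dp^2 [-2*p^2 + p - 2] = -4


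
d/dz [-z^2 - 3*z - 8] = -2*z - 3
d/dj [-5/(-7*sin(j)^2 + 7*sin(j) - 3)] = 35*(1 - 2*sin(j))*cos(j)/(7*sin(j)^2 - 7*sin(j) + 3)^2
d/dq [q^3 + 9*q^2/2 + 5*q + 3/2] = 3*q^2 + 9*q + 5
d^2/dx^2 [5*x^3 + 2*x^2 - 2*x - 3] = 30*x + 4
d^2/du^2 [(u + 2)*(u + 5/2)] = 2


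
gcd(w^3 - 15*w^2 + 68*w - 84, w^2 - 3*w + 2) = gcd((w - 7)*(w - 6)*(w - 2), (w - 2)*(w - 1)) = w - 2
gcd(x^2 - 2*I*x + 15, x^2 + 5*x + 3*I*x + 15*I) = x + 3*I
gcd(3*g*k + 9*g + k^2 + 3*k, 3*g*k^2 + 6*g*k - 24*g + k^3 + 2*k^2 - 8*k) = 3*g + k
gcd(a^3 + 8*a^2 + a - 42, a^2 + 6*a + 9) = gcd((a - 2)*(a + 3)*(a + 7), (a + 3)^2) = a + 3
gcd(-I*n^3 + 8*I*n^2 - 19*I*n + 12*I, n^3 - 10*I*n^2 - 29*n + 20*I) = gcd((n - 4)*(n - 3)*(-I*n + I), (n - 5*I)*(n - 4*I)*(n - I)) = 1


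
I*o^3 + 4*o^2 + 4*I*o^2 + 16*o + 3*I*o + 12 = (o + 3)*(o - 4*I)*(I*o + I)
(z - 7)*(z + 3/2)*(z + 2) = z^3 - 7*z^2/2 - 43*z/2 - 21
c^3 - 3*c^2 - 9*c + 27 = (c - 3)^2*(c + 3)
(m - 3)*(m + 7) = m^2 + 4*m - 21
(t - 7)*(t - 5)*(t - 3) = t^3 - 15*t^2 + 71*t - 105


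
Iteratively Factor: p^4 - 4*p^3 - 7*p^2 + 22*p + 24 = (p + 1)*(p^3 - 5*p^2 - 2*p + 24) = (p + 1)*(p + 2)*(p^2 - 7*p + 12) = (p - 3)*(p + 1)*(p + 2)*(p - 4)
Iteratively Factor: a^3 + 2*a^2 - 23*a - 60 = (a + 4)*(a^2 - 2*a - 15) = (a + 3)*(a + 4)*(a - 5)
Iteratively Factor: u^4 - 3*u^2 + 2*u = (u - 1)*(u^3 + u^2 - 2*u) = u*(u - 1)*(u^2 + u - 2) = u*(u - 1)*(u + 2)*(u - 1)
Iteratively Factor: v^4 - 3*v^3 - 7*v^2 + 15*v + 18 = (v + 2)*(v^3 - 5*v^2 + 3*v + 9) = (v + 1)*(v + 2)*(v^2 - 6*v + 9) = (v - 3)*(v + 1)*(v + 2)*(v - 3)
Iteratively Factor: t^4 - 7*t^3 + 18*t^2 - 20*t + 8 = (t - 1)*(t^3 - 6*t^2 + 12*t - 8) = (t - 2)*(t - 1)*(t^2 - 4*t + 4) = (t - 2)^2*(t - 1)*(t - 2)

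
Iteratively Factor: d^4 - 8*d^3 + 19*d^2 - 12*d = (d - 1)*(d^3 - 7*d^2 + 12*d) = d*(d - 1)*(d^2 - 7*d + 12) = d*(d - 4)*(d - 1)*(d - 3)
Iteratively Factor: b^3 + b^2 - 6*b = (b)*(b^2 + b - 6) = b*(b + 3)*(b - 2)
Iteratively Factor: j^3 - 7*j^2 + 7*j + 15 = (j - 3)*(j^2 - 4*j - 5) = (j - 3)*(j + 1)*(j - 5)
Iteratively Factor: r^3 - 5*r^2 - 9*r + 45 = (r - 3)*(r^2 - 2*r - 15) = (r - 5)*(r - 3)*(r + 3)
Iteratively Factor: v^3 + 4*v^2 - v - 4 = (v + 4)*(v^2 - 1) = (v - 1)*(v + 4)*(v + 1)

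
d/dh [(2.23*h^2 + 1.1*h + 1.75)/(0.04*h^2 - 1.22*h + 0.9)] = (-2.7646*h^2 + 3.874*h + 3.125)/(0.0016*h^4 - 0.0976*h^3 + 1.5604*h^2 - 2.196*h + 0.81)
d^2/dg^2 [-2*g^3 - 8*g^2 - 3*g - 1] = -12*g - 16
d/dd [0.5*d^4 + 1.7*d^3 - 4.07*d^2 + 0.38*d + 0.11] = 2.0*d^3 + 5.1*d^2 - 8.14*d + 0.38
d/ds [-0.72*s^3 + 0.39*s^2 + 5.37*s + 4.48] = -2.16*s^2 + 0.78*s + 5.37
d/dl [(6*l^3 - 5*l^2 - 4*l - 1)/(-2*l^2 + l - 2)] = (-12*l^4 + 12*l^3 - 49*l^2 + 16*l + 9)/(4*l^4 - 4*l^3 + 9*l^2 - 4*l + 4)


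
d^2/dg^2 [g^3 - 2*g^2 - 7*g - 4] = 6*g - 4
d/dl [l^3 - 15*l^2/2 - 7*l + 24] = 3*l^2 - 15*l - 7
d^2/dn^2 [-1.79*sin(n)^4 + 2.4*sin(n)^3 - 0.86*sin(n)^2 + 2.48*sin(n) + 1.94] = 28.64*sin(n)^4 - 21.6*sin(n)^3 - 18.04*sin(n)^2 + 11.92*sin(n) - 1.72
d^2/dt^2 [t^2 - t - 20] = 2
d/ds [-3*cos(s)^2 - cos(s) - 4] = (6*cos(s) + 1)*sin(s)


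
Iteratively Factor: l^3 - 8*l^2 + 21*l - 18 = (l - 2)*(l^2 - 6*l + 9) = (l - 3)*(l - 2)*(l - 3)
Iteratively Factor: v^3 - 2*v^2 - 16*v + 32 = (v - 4)*(v^2 + 2*v - 8) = (v - 4)*(v - 2)*(v + 4)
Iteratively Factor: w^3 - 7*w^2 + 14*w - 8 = (w - 2)*(w^2 - 5*w + 4) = (w - 2)*(w - 1)*(w - 4)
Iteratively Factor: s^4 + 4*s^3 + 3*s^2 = (s)*(s^3 + 4*s^2 + 3*s) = s*(s + 1)*(s^2 + 3*s) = s*(s + 1)*(s + 3)*(s)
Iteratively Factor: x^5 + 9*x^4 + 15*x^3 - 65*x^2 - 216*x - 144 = (x + 3)*(x^4 + 6*x^3 - 3*x^2 - 56*x - 48) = (x + 3)*(x + 4)*(x^3 + 2*x^2 - 11*x - 12) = (x + 3)*(x + 4)^2*(x^2 - 2*x - 3) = (x + 1)*(x + 3)*(x + 4)^2*(x - 3)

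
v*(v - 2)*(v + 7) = v^3 + 5*v^2 - 14*v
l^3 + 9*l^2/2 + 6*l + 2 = (l + 1/2)*(l + 2)^2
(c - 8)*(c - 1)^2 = c^3 - 10*c^2 + 17*c - 8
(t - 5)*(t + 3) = t^2 - 2*t - 15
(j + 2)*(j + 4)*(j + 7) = j^3 + 13*j^2 + 50*j + 56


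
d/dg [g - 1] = 1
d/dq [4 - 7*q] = -7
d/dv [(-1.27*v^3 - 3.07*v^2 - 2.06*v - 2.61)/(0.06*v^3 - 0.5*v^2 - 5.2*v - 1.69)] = (0.8192*v^4 + 13.4552*v^3 + 21.8427*v^2 + 7.7666*v - 10.0906)/(0.0036*v^6 - 0.06*v^5 - 0.374*v^4 + 4.9972*v^3 + 28.73*v^2 + 17.576*v + 2.8561)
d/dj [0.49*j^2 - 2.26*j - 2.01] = 0.98*j - 2.26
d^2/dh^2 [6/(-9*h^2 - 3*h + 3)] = 4*(9*h^2 + 3*h - (6*h + 1)^2 - 3)/(3*h^2 + h - 1)^3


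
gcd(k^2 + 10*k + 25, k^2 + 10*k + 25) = k^2 + 10*k + 25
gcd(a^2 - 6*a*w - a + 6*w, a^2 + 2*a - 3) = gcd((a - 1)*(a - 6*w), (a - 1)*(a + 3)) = a - 1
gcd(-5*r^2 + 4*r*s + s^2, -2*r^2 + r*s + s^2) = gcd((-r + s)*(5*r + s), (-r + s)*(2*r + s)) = r - s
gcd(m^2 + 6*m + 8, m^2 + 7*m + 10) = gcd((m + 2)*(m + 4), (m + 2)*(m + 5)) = m + 2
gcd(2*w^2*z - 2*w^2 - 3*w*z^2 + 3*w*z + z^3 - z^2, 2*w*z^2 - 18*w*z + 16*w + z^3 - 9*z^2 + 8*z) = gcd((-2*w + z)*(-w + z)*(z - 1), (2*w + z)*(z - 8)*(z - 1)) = z - 1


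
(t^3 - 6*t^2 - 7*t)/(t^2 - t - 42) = t*(t + 1)/(t + 6)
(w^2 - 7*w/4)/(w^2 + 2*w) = (w - 7/4)/(w + 2)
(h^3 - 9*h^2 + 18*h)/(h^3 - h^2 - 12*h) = (-h^2 + 9*h - 18)/(-h^2 + h + 12)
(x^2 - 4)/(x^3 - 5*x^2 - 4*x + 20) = 1/(x - 5)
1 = 1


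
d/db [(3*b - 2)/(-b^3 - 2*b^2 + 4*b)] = 2*(3*b^3 - 4*b + 4)/(b^2*(b^4 + 4*b^3 - 4*b^2 - 16*b + 16))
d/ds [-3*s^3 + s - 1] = 1 - 9*s^2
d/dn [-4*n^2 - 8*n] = -8*n - 8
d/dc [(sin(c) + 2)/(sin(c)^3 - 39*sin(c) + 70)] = (-2*sin(c)^3 - 6*sin(c)^2 + 148)*cos(c)/(sin(c)^3 - 39*sin(c) + 70)^2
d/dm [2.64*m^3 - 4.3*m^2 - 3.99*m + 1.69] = 7.92*m^2 - 8.6*m - 3.99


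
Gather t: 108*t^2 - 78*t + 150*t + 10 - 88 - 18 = 108*t^2 + 72*t - 96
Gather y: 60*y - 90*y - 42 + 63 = 21 - 30*y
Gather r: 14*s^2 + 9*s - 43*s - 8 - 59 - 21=14*s^2 - 34*s - 88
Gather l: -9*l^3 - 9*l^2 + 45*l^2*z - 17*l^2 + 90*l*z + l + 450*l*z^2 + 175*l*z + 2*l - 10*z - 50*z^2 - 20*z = -9*l^3 + l^2*(45*z - 26) + l*(450*z^2 + 265*z + 3) - 50*z^2 - 30*z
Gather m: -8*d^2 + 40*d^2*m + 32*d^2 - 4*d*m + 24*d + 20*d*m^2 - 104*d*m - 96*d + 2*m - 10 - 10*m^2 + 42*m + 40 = 24*d^2 - 72*d + m^2*(20*d - 10) + m*(40*d^2 - 108*d + 44) + 30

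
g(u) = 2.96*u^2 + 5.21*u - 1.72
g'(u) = 5.92*u + 5.21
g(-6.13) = 77.57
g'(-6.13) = -31.08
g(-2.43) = 3.10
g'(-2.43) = -9.18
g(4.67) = 87.17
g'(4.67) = 32.86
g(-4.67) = 38.50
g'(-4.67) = -22.44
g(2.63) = 32.46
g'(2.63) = 20.78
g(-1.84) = -1.29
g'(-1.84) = -5.68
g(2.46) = 29.01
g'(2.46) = 19.77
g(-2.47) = 3.47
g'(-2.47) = -9.41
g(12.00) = 487.04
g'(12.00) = 76.25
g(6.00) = 136.10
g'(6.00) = 40.73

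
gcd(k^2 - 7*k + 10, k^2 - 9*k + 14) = k - 2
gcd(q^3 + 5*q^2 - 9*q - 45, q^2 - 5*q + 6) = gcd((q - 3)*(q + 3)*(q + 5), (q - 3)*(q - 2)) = q - 3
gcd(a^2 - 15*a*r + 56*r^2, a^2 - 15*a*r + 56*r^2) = a^2 - 15*a*r + 56*r^2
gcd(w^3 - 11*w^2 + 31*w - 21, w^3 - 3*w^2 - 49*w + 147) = w^2 - 10*w + 21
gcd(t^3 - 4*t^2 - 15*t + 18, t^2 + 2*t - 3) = t^2 + 2*t - 3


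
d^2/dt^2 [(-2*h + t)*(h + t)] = 2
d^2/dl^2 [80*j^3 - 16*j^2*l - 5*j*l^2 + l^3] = -10*j + 6*l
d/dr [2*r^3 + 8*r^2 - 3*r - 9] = 6*r^2 + 16*r - 3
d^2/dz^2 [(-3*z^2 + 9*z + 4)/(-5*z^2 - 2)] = 2*(-225*z^3 - 390*z^2 + 270*z + 52)/(125*z^6 + 150*z^4 + 60*z^2 + 8)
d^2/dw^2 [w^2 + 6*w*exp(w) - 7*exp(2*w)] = 6*w*exp(w) - 28*exp(2*w) + 12*exp(w) + 2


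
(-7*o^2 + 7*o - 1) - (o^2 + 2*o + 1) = -8*o^2 + 5*o - 2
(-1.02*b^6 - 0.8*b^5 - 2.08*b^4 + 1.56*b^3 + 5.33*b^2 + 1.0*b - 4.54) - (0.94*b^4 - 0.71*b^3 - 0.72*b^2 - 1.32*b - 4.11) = -1.02*b^6 - 0.8*b^5 - 3.02*b^4 + 2.27*b^3 + 6.05*b^2 + 2.32*b - 0.43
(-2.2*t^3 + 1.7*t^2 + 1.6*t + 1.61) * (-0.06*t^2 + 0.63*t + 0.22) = 0.132*t^5 - 1.488*t^4 + 0.491*t^3 + 1.2854*t^2 + 1.3663*t + 0.3542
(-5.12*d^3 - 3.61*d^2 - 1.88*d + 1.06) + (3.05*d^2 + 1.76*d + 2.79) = -5.12*d^3 - 0.56*d^2 - 0.12*d + 3.85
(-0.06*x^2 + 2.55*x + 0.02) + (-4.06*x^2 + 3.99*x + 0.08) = -4.12*x^2 + 6.54*x + 0.1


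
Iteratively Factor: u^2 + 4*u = (u)*(u + 4)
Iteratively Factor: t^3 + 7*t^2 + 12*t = (t + 3)*(t^2 + 4*t) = (t + 3)*(t + 4)*(t)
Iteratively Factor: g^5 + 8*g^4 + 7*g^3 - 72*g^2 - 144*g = (g + 4)*(g^4 + 4*g^3 - 9*g^2 - 36*g) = (g - 3)*(g + 4)*(g^3 + 7*g^2 + 12*g) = g*(g - 3)*(g + 4)*(g^2 + 7*g + 12) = g*(g - 3)*(g + 3)*(g + 4)*(g + 4)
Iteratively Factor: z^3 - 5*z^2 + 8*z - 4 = (z - 1)*(z^2 - 4*z + 4) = (z - 2)*(z - 1)*(z - 2)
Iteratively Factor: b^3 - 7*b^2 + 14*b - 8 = (b - 2)*(b^2 - 5*b + 4) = (b - 4)*(b - 2)*(b - 1)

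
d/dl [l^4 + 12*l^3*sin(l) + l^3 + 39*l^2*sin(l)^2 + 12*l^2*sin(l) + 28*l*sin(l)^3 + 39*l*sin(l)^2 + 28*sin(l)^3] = 12*l^3*cos(l) + 4*l^3 + 36*l^2*sin(l) + 39*l^2*sin(2*l) + 12*l^2*cos(l) + 3*l^2 + 84*l*sin(l)^2*cos(l) + 78*l*sin(l)^2 + 24*l*sin(l) + 39*l*sin(2*l) + 28*sin(l)^3 + 84*sin(l)^2*cos(l) + 39*sin(l)^2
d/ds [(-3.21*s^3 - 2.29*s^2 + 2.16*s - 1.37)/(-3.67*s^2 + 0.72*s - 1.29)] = (11.7807*s^4 - 4.6224*s^3 + 18.7011*s^2 - 4.1476*s - 1.8)/(13.4689*s^4 - 5.2848*s^3 + 9.987*s^2 - 1.8576*s + 1.6641)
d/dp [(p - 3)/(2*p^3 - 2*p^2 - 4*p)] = (-p*(-p^2 + p + 2) + (p - 3)*(-3*p^2 + 2*p + 2))/(2*p^2*(-p^2 + p + 2)^2)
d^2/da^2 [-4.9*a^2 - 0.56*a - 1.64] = -9.80000000000000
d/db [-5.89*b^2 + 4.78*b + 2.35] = 4.78 - 11.78*b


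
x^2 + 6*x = x*(x + 6)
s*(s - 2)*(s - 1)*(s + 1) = s^4 - 2*s^3 - s^2 + 2*s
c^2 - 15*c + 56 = (c - 8)*(c - 7)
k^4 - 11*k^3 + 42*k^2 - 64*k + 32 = (k - 4)^2*(k - 2)*(k - 1)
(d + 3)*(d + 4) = d^2 + 7*d + 12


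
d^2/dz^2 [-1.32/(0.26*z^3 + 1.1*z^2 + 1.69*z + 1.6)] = ((2.0592*z + 2.904)*(0.26*z^3 + 1.1*z^2 + 1.69*z + 1.6) - 1.32*(0.78*z^2 + 2.2*z + 1.69)*(1.56*z^2 + 4.4*z + 3.38))/(0.26*z^3 + 1.1*z^2 + 1.69*z + 1.6)^3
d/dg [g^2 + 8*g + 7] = 2*g + 8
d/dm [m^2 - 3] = 2*m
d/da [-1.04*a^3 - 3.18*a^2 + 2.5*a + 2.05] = -3.12*a^2 - 6.36*a + 2.5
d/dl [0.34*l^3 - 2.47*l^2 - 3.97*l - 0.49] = 1.02*l^2 - 4.94*l - 3.97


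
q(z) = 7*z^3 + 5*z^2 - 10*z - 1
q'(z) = 21*z^2 + 10*z - 10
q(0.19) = -2.67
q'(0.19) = -7.34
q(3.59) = 351.42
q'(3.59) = 296.55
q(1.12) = 3.91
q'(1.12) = 27.54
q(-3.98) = -323.31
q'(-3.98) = 282.85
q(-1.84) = -9.28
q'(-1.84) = 42.70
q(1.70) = 30.84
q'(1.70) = 67.69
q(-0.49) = 4.28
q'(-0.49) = -9.86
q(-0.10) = 0.04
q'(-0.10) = -10.79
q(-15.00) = -22351.00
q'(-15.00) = 4565.00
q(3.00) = 203.00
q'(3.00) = 209.00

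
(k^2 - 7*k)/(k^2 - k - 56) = k*(7 - k)/(-k^2 + k + 56)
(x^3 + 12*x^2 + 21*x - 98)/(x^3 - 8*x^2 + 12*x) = (x^2 + 14*x + 49)/(x*(x - 6))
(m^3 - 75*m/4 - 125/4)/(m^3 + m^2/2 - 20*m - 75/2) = (m + 5/2)/(m + 3)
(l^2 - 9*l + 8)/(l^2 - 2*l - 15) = (-l^2 + 9*l - 8)/(-l^2 + 2*l + 15)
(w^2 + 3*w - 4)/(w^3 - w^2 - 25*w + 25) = (w + 4)/(w^2 - 25)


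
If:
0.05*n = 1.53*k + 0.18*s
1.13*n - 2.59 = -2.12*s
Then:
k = 0.0749031175892186 - 0.178957718780728*s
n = 2.29203539823009 - 1.87610619469027*s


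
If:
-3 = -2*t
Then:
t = 3/2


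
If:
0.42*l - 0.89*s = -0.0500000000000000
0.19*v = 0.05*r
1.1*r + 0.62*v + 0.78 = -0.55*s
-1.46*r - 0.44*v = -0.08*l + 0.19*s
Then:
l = -3.19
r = 0.01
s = -1.45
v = 0.00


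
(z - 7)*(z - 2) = z^2 - 9*z + 14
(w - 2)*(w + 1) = w^2 - w - 2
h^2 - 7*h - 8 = (h - 8)*(h + 1)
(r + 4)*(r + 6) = r^2 + 10*r + 24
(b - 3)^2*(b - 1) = b^3 - 7*b^2 + 15*b - 9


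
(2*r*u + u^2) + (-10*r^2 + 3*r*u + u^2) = -10*r^2 + 5*r*u + 2*u^2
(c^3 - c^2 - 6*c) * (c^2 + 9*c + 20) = c^5 + 8*c^4 + 5*c^3 - 74*c^2 - 120*c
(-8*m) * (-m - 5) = 8*m^2 + 40*m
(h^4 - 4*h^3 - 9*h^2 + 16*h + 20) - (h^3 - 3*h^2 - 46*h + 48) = h^4 - 5*h^3 - 6*h^2 + 62*h - 28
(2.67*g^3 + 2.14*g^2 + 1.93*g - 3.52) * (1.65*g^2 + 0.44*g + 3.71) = 4.4055*g^5 + 4.7058*g^4 + 14.0318*g^3 + 2.9806*g^2 + 5.6115*g - 13.0592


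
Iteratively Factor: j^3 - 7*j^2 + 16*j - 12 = (j - 2)*(j^2 - 5*j + 6) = (j - 2)^2*(j - 3)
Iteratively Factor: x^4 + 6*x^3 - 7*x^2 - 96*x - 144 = (x - 4)*(x^3 + 10*x^2 + 33*x + 36) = (x - 4)*(x + 4)*(x^2 + 6*x + 9) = (x - 4)*(x + 3)*(x + 4)*(x + 3)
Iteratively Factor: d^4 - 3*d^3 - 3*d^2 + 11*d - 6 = (d + 2)*(d^3 - 5*d^2 + 7*d - 3) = (d - 1)*(d + 2)*(d^2 - 4*d + 3) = (d - 1)^2*(d + 2)*(d - 3)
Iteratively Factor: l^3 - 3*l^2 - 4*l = (l)*(l^2 - 3*l - 4) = l*(l + 1)*(l - 4)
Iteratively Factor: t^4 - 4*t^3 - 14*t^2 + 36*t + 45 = (t - 3)*(t^3 - t^2 - 17*t - 15) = (t - 3)*(t + 3)*(t^2 - 4*t - 5) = (t - 3)*(t + 1)*(t + 3)*(t - 5)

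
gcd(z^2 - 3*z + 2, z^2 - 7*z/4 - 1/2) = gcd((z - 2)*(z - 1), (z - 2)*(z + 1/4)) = z - 2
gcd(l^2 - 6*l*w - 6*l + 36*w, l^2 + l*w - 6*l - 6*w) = l - 6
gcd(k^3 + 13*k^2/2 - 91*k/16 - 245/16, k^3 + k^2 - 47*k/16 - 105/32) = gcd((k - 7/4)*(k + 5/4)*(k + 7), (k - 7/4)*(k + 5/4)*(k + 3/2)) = k^2 - k/2 - 35/16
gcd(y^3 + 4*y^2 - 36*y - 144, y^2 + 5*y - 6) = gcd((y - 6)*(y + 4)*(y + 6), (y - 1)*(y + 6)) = y + 6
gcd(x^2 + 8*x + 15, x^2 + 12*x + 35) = x + 5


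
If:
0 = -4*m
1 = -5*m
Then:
No Solution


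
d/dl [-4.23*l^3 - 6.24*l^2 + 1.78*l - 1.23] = -12.69*l^2 - 12.48*l + 1.78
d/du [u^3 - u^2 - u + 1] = 3*u^2 - 2*u - 1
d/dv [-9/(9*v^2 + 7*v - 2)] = 9*(18*v + 7)/(9*v^2 + 7*v - 2)^2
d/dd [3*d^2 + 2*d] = 6*d + 2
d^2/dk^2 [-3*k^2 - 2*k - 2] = -6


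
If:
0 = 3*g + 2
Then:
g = -2/3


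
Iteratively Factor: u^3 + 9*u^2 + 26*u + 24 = (u + 3)*(u^2 + 6*u + 8) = (u + 3)*(u + 4)*(u + 2)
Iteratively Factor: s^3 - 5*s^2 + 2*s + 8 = (s + 1)*(s^2 - 6*s + 8) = (s - 4)*(s + 1)*(s - 2)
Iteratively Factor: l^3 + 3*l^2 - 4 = (l + 2)*(l^2 + l - 2) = (l + 2)^2*(l - 1)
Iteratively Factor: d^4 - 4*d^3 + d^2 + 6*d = (d - 2)*(d^3 - 2*d^2 - 3*d) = (d - 2)*(d + 1)*(d^2 - 3*d) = (d - 3)*(d - 2)*(d + 1)*(d)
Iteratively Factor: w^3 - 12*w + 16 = (w - 2)*(w^2 + 2*w - 8) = (w - 2)*(w + 4)*(w - 2)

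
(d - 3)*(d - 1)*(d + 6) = d^3 + 2*d^2 - 21*d + 18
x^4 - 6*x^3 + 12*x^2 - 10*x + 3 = (x - 3)*(x - 1)^3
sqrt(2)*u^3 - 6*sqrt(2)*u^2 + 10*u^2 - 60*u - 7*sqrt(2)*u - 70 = (u - 7)*(u + 5*sqrt(2))*(sqrt(2)*u + sqrt(2))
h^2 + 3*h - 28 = (h - 4)*(h + 7)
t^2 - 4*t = t*(t - 4)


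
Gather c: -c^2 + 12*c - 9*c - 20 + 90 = -c^2 + 3*c + 70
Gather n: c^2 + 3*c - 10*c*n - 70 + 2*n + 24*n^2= c^2 + 3*c + 24*n^2 + n*(2 - 10*c) - 70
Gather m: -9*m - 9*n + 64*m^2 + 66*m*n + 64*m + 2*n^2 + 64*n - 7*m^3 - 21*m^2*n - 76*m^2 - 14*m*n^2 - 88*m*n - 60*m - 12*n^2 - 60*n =-7*m^3 + m^2*(-21*n - 12) + m*(-14*n^2 - 22*n - 5) - 10*n^2 - 5*n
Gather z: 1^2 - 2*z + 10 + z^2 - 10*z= z^2 - 12*z + 11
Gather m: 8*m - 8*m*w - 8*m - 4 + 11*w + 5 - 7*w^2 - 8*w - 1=-8*m*w - 7*w^2 + 3*w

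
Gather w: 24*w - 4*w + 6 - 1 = 20*w + 5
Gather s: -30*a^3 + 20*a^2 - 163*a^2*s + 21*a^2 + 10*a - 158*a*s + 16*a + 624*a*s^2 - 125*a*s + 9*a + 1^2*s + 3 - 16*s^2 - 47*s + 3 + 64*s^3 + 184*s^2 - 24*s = -30*a^3 + 41*a^2 + 35*a + 64*s^3 + s^2*(624*a + 168) + s*(-163*a^2 - 283*a - 70) + 6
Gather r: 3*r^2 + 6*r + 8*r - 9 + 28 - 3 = 3*r^2 + 14*r + 16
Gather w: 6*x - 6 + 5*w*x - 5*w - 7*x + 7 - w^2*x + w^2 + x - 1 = w^2*(1 - x) + w*(5*x - 5)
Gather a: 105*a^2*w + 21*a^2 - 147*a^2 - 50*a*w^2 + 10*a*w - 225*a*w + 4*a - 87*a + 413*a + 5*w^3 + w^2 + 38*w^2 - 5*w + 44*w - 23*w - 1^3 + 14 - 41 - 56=a^2*(105*w - 126) + a*(-50*w^2 - 215*w + 330) + 5*w^3 + 39*w^2 + 16*w - 84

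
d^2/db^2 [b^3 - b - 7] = 6*b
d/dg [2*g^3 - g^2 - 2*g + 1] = 6*g^2 - 2*g - 2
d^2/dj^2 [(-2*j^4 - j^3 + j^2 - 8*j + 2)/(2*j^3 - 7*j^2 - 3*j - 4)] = 4*(-60*j^6 - 144*j^5 + 66*j^4 - 401*j^3 - 219*j^2 + 399*j + 37)/(8*j^9 - 84*j^8 + 258*j^7 - 139*j^6 - 51*j^5 - 633*j^4 - 435*j^3 - 444*j^2 - 144*j - 64)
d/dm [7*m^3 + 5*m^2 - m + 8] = 21*m^2 + 10*m - 1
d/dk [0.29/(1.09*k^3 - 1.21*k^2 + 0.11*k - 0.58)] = (-0.9483*k^2 + 0.7018*k - 0.0319)/(1.09*k^3 - 1.21*k^2 + 0.11*k - 0.58)^2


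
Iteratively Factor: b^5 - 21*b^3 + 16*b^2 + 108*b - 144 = (b - 3)*(b^4 + 3*b^3 - 12*b^2 - 20*b + 48) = (b - 3)*(b + 3)*(b^3 - 12*b + 16) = (b - 3)*(b + 3)*(b + 4)*(b^2 - 4*b + 4) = (b - 3)*(b - 2)*(b + 3)*(b + 4)*(b - 2)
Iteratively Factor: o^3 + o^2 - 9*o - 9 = (o - 3)*(o^2 + 4*o + 3) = (o - 3)*(o + 3)*(o + 1)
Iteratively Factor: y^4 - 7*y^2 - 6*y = (y + 2)*(y^3 - 2*y^2 - 3*y) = (y - 3)*(y + 2)*(y^2 + y) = y*(y - 3)*(y + 2)*(y + 1)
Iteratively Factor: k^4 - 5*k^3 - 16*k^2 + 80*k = (k - 5)*(k^3 - 16*k) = (k - 5)*(k + 4)*(k^2 - 4*k) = k*(k - 5)*(k + 4)*(k - 4)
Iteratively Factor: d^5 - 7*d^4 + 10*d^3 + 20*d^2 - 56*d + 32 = (d + 2)*(d^4 - 9*d^3 + 28*d^2 - 36*d + 16) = (d - 1)*(d + 2)*(d^3 - 8*d^2 + 20*d - 16) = (d - 2)*(d - 1)*(d + 2)*(d^2 - 6*d + 8) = (d - 4)*(d - 2)*(d - 1)*(d + 2)*(d - 2)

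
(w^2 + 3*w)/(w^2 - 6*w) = (w + 3)/(w - 6)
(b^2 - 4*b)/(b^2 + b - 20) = b/(b + 5)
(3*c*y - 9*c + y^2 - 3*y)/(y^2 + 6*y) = (3*c*y - 9*c + y^2 - 3*y)/(y*(y + 6))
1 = 1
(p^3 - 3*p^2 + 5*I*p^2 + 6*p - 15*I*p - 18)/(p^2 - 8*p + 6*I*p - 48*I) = (p^2 - p*(3 + I) + 3*I)/(p - 8)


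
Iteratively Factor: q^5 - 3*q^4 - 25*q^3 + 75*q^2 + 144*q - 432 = (q - 4)*(q^4 + q^3 - 21*q^2 - 9*q + 108) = (q - 4)*(q + 3)*(q^3 - 2*q^2 - 15*q + 36) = (q - 4)*(q + 3)*(q + 4)*(q^2 - 6*q + 9) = (q - 4)*(q - 3)*(q + 3)*(q + 4)*(q - 3)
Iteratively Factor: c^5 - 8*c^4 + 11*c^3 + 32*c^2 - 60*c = (c)*(c^4 - 8*c^3 + 11*c^2 + 32*c - 60) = c*(c - 5)*(c^3 - 3*c^2 - 4*c + 12) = c*(c - 5)*(c - 2)*(c^2 - c - 6) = c*(c - 5)*(c - 2)*(c + 2)*(c - 3)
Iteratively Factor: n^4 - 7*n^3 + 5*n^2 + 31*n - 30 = (n - 5)*(n^3 - 2*n^2 - 5*n + 6) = (n - 5)*(n - 3)*(n^2 + n - 2) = (n - 5)*(n - 3)*(n + 2)*(n - 1)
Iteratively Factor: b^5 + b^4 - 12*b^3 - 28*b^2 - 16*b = (b + 2)*(b^4 - b^3 - 10*b^2 - 8*b) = (b + 2)^2*(b^3 - 3*b^2 - 4*b) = (b - 4)*(b + 2)^2*(b^2 + b) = (b - 4)*(b + 1)*(b + 2)^2*(b)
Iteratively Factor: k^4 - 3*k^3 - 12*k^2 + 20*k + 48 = (k - 3)*(k^3 - 12*k - 16) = (k - 3)*(k + 2)*(k^2 - 2*k - 8) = (k - 3)*(k + 2)^2*(k - 4)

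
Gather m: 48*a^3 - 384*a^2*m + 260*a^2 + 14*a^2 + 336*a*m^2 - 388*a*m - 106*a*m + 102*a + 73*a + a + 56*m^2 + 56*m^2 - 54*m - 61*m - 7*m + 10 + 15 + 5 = 48*a^3 + 274*a^2 + 176*a + m^2*(336*a + 112) + m*(-384*a^2 - 494*a - 122) + 30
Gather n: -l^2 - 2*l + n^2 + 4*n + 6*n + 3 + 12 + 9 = -l^2 - 2*l + n^2 + 10*n + 24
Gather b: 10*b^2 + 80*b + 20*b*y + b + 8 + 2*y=10*b^2 + b*(20*y + 81) + 2*y + 8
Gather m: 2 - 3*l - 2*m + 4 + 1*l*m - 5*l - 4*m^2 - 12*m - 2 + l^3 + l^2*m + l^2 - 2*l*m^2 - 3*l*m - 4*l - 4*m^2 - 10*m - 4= l^3 + l^2 - 12*l + m^2*(-2*l - 8) + m*(l^2 - 2*l - 24)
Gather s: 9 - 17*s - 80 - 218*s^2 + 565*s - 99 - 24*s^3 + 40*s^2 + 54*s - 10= -24*s^3 - 178*s^2 + 602*s - 180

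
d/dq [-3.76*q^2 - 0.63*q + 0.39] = -7.52*q - 0.63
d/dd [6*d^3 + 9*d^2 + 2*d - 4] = 18*d^2 + 18*d + 2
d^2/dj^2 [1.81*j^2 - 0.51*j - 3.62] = 3.62000000000000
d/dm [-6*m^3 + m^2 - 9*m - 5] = -18*m^2 + 2*m - 9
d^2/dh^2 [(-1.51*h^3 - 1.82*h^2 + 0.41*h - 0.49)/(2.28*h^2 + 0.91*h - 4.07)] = (1.4210854715202e-14*h^4 - 18.710294*h^3 - 83.061006*h^2 - 133.35009*h - 67.164748)/(11.852352*h^6 + 14.191632*h^5 - 57.80826*h^4 - 49.913045*h^3 + 103.192815*h^2 + 45.222177*h - 67.419143)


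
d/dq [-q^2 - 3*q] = -2*q - 3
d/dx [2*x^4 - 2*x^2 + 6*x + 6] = 8*x^3 - 4*x + 6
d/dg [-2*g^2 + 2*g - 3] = 2 - 4*g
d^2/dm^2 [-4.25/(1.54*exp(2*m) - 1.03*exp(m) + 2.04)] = (-4.25*(3.08*exp(m) - 1.03)*(6.16*exp(m) - 2.06)*exp(m) + (26.18*exp(m) - 4.3775)*(1.54*exp(2*m) - 1.03*exp(m) + 2.04))*exp(m)/(1.54*exp(2*m) - 1.03*exp(m) + 2.04)^3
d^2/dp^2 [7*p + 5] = 0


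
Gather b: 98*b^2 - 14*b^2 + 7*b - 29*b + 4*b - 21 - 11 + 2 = 84*b^2 - 18*b - 30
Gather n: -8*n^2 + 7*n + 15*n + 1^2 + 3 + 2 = -8*n^2 + 22*n + 6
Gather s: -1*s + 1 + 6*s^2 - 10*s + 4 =6*s^2 - 11*s + 5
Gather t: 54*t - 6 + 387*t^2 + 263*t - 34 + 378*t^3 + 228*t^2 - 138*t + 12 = 378*t^3 + 615*t^2 + 179*t - 28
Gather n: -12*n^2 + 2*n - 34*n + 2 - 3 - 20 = -12*n^2 - 32*n - 21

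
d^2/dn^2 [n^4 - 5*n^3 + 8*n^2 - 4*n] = 12*n^2 - 30*n + 16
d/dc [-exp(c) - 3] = -exp(c)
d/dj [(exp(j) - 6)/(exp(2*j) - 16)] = (-2*(exp(j) - 6)*exp(j) + exp(2*j) - 16)*exp(j)/(exp(2*j) - 16)^2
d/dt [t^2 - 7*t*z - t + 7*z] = 2*t - 7*z - 1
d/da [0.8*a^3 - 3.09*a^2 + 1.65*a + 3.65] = 2.4*a^2 - 6.18*a + 1.65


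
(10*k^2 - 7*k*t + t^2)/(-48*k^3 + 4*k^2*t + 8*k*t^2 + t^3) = (-5*k + t)/(24*k^2 + 10*k*t + t^2)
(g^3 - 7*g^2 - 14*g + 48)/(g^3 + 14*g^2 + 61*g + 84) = (g^2 - 10*g + 16)/(g^2 + 11*g + 28)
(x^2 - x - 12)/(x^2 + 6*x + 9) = (x - 4)/(x + 3)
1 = 1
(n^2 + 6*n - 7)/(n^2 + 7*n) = (n - 1)/n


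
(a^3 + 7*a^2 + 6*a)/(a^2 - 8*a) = (a^2 + 7*a + 6)/(a - 8)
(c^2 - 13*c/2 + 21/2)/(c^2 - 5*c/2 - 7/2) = (c - 3)/(c + 1)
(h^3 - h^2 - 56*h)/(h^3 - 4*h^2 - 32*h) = (h + 7)/(h + 4)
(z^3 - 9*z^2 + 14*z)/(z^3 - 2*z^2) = (z - 7)/z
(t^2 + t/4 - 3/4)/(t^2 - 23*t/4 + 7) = (4*t^2 + t - 3)/(4*t^2 - 23*t + 28)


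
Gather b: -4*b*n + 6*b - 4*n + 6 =b*(6 - 4*n) - 4*n + 6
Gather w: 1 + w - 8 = w - 7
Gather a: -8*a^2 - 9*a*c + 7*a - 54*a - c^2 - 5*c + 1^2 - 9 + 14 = -8*a^2 + a*(-9*c - 47) - c^2 - 5*c + 6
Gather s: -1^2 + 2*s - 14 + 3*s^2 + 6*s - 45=3*s^2 + 8*s - 60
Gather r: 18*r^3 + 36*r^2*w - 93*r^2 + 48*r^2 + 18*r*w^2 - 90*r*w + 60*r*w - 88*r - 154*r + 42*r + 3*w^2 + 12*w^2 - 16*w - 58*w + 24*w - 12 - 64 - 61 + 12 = 18*r^3 + r^2*(36*w - 45) + r*(18*w^2 - 30*w - 200) + 15*w^2 - 50*w - 125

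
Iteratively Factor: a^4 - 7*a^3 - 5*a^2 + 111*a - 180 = (a + 4)*(a^3 - 11*a^2 + 39*a - 45) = (a - 3)*(a + 4)*(a^2 - 8*a + 15) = (a - 5)*(a - 3)*(a + 4)*(a - 3)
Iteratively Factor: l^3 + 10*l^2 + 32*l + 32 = (l + 4)*(l^2 + 6*l + 8) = (l + 2)*(l + 4)*(l + 4)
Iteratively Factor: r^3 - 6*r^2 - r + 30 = (r - 5)*(r^2 - r - 6) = (r - 5)*(r + 2)*(r - 3)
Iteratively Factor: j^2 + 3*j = (j + 3)*(j)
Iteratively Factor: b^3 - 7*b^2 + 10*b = (b)*(b^2 - 7*b + 10) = b*(b - 5)*(b - 2)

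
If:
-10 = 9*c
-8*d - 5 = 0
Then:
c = -10/9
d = -5/8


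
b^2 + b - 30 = (b - 5)*(b + 6)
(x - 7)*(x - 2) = x^2 - 9*x + 14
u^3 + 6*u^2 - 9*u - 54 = (u - 3)*(u + 3)*(u + 6)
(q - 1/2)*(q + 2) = q^2 + 3*q/2 - 1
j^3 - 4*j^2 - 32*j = j*(j - 8)*(j + 4)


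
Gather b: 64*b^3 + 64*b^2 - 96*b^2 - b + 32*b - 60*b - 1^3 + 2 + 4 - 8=64*b^3 - 32*b^2 - 29*b - 3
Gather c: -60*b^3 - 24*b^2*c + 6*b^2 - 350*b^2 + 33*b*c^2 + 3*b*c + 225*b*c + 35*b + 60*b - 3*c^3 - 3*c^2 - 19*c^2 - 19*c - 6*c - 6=-60*b^3 - 344*b^2 + 95*b - 3*c^3 + c^2*(33*b - 22) + c*(-24*b^2 + 228*b - 25) - 6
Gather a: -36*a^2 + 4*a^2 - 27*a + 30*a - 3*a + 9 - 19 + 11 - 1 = -32*a^2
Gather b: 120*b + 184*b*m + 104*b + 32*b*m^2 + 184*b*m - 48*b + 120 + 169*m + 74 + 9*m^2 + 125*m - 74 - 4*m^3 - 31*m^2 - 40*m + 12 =b*(32*m^2 + 368*m + 176) - 4*m^3 - 22*m^2 + 254*m + 132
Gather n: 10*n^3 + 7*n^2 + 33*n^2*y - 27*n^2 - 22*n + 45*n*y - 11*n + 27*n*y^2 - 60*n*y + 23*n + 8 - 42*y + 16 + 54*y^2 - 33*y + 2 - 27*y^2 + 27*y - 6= 10*n^3 + n^2*(33*y - 20) + n*(27*y^2 - 15*y - 10) + 27*y^2 - 48*y + 20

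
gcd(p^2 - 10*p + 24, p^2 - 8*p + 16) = p - 4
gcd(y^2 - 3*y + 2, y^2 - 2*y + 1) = y - 1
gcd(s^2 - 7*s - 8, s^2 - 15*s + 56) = s - 8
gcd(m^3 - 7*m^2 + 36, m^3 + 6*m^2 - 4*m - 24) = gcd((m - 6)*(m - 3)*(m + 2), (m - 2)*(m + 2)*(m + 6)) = m + 2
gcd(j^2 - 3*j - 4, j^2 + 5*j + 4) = j + 1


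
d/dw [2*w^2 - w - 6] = 4*w - 1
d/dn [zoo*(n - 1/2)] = zoo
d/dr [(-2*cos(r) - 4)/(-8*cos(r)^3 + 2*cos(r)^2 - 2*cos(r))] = (31*sin(r)/2 + 23*sin(3*r)/2 + 2*sin(4*r))/((cos(2*r) + 1)*(cos(r) - 2*cos(2*r) - 3)^2)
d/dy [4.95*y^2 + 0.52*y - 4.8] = 9.9*y + 0.52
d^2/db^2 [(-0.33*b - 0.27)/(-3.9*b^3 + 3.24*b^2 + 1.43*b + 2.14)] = (30.1158*b^5 + 24.26112*b^4 - 43.978284*b^3 + 41.021532*b^2 + 7.297776*b - 4.65963)/(59.319*b^9 - 147.8412*b^8 + 57.57102*b^7 - 23.243544*b^6 + 141.136866*b^5 - 15.66234*b^4 - 8.833175*b^3 - 57.64197*b^2 - 19.646484*b - 9.800344)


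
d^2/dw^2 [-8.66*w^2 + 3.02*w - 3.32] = -17.3200000000000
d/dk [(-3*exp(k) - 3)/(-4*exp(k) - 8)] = 3*exp(k)/(4*(exp(k) + 2)^2)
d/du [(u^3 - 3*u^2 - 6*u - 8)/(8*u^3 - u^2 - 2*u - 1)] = (23*u^4 + 92*u^3 + 189*u^2 - 10*u - 10)/(64*u^6 - 16*u^5 - 31*u^4 - 12*u^3 + 6*u^2 + 4*u + 1)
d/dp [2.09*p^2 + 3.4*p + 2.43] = 4.18*p + 3.4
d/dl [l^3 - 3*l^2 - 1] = 3*l*(l - 2)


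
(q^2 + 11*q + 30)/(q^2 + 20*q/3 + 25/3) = 3*(q + 6)/(3*q + 5)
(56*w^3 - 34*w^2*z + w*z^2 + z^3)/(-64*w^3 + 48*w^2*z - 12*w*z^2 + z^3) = (-14*w^2 + 5*w*z + z^2)/(16*w^2 - 8*w*z + z^2)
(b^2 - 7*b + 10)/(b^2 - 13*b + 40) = (b - 2)/(b - 8)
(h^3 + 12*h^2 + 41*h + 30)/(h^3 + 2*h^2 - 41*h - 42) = (h^2 + 11*h + 30)/(h^2 + h - 42)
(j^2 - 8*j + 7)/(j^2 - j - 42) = (j - 1)/(j + 6)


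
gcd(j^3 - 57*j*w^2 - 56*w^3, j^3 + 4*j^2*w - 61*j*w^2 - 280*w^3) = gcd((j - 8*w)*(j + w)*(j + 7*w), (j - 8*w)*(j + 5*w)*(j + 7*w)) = -j^2 + j*w + 56*w^2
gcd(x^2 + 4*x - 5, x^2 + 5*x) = x + 5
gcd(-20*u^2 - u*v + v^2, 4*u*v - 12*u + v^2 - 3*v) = 4*u + v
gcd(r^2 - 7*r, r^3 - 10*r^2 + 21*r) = r^2 - 7*r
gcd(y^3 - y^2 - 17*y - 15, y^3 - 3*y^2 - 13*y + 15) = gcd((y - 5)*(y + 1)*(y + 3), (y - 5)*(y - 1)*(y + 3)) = y^2 - 2*y - 15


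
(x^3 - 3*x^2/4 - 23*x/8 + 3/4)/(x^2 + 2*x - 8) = (8*x^2 + 10*x - 3)/(8*(x + 4))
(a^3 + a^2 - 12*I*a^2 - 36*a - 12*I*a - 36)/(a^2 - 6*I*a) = a + 1 - 6*I - 6*I/a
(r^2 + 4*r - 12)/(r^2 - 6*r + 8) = (r + 6)/(r - 4)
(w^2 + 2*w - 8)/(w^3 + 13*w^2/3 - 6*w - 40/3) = 3*(w + 4)/(3*w^2 + 19*w + 20)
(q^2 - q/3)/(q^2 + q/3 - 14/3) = q*(3*q - 1)/(3*q^2 + q - 14)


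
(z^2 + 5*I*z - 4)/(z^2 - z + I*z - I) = (z + 4*I)/(z - 1)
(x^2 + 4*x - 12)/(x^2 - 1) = (x^2 + 4*x - 12)/(x^2 - 1)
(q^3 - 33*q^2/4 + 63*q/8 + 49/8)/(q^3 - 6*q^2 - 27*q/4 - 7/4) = (4*q - 7)/(2*(2*q + 1))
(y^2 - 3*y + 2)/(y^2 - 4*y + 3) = (y - 2)/(y - 3)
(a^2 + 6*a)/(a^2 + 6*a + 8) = a*(a + 6)/(a^2 + 6*a + 8)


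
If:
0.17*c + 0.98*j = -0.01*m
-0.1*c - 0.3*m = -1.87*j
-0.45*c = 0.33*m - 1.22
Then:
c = 110.00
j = -17.59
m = -146.31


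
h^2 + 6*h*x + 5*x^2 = (h + x)*(h + 5*x)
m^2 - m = m*(m - 1)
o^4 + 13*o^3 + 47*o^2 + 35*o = o*(o + 1)*(o + 5)*(o + 7)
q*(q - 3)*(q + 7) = q^3 + 4*q^2 - 21*q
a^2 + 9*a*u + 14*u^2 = (a + 2*u)*(a + 7*u)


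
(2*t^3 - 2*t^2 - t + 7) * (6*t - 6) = 12*t^4 - 24*t^3 + 6*t^2 + 48*t - 42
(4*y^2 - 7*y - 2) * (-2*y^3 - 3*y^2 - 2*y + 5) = -8*y^5 + 2*y^4 + 17*y^3 + 40*y^2 - 31*y - 10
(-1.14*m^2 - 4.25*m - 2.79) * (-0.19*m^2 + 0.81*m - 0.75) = 0.2166*m^4 - 0.1159*m^3 - 2.0574*m^2 + 0.9276*m + 2.0925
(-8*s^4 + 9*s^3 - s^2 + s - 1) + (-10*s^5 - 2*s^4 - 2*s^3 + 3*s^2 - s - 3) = -10*s^5 - 10*s^4 + 7*s^3 + 2*s^2 - 4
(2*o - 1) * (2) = 4*o - 2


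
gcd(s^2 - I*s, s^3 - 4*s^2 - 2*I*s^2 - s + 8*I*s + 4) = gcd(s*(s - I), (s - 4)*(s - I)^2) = s - I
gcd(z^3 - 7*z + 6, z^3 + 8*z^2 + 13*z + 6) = 1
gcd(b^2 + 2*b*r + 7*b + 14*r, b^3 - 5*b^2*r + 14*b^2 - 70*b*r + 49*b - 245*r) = b + 7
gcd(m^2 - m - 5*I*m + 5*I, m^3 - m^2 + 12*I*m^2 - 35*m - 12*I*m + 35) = m - 1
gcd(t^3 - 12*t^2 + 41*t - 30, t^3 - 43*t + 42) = t^2 - 7*t + 6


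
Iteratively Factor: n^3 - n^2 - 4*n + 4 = (n + 2)*(n^2 - 3*n + 2) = (n - 2)*(n + 2)*(n - 1)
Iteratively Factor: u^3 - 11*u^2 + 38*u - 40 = (u - 2)*(u^2 - 9*u + 20) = (u - 4)*(u - 2)*(u - 5)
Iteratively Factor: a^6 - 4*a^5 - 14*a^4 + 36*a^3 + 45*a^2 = (a)*(a^5 - 4*a^4 - 14*a^3 + 36*a^2 + 45*a) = a*(a + 3)*(a^4 - 7*a^3 + 7*a^2 + 15*a) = a*(a - 5)*(a + 3)*(a^3 - 2*a^2 - 3*a) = a*(a - 5)*(a + 1)*(a + 3)*(a^2 - 3*a) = a*(a - 5)*(a - 3)*(a + 1)*(a + 3)*(a)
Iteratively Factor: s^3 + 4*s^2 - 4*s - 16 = (s - 2)*(s^2 + 6*s + 8) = (s - 2)*(s + 4)*(s + 2)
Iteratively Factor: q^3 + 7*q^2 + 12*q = (q)*(q^2 + 7*q + 12) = q*(q + 4)*(q + 3)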